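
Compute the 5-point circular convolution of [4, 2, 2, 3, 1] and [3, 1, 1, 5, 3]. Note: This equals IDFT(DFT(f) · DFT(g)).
Either evaluate y[k] = Σ_j f[j]·g[(k-j) mod 5] directly, or use IDFT(DFT(f) · DFT(g)). y[0] = 4×3 + 2×3 + 2×5 + 3×1 + 1×1 = 32; y[1] = 4×1 + 2×3 + 2×3 + 3×5 + 1×1 = 32; y[2] = 4×1 + 2×1 + 2×3 + 3×3 + 1×5 = 26; y[3] = 4×5 + 2×1 + 2×1 + 3×3 + 1×3 = 36; y[4] = 4×3 + 2×5 + 2×1 + 3×1 + 1×3 = 30. Result: [32, 32, 26, 36, 30]

[32, 32, 26, 36, 30]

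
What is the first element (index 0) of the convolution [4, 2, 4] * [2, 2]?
Use y[k] = Σ_i a[i]·b[k-i] at k=0. y[0] = 4×2 = 8

8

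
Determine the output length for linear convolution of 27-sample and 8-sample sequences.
Linear/full convolution length: m + n - 1 = 27 + 8 - 1 = 34

34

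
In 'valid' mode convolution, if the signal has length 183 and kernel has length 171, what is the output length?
'Valid' mode counts only positions where the kernel fully overlaps the signal: m - n + 1 = 183 - 171 + 1 = 13

13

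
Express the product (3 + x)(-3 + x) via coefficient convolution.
Ascending coefficients: a = [3, 1], b = [-3, 1]. c[0] = 3×-3 = -9; c[1] = 3×1 + 1×-3 = 0; c[2] = 1×1 = 1. Result coefficients: [-9, 0, 1] → -9 + x^2

-9 + x^2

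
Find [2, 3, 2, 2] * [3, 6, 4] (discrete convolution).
y[0] = 2×3 = 6; y[1] = 2×6 + 3×3 = 21; y[2] = 2×4 + 3×6 + 2×3 = 32; y[3] = 3×4 + 2×6 + 2×3 = 30; y[4] = 2×4 + 2×6 = 20; y[5] = 2×4 = 8

[6, 21, 32, 30, 20, 8]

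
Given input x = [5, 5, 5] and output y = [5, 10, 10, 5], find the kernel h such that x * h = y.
Output length 4 = len(x) + len(h) - 1 ⇒ len(h) = 2. Solve h forward using h[k] = (y[k] - Σ_{i≥1} x[i]·h[k-i]) / x[0]: h[0] = y[0] / x[0] = 5 / 5 = 1; h[1] = (y[1] - 5×1) / x[0] = (10 - 5×1) / 5 = 1. So h = [1, 1]. Forward-check [5, 5, 5] * [1, 1]: y[0] = 5×1 = 5; y[1] = 5×1 + 5×1 = 10; y[2] = 5×1 + 5×1 = 10; y[3] = 5×1 = 5 → [5, 10, 10, 5] ✓

[1, 1]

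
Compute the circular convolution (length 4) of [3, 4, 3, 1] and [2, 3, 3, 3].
Use y[k] = Σ_j x[j]·h[(k-j) mod 4]. y[0] = 3×2 + 4×3 + 3×3 + 1×3 = 30; y[1] = 3×3 + 4×2 + 3×3 + 1×3 = 29; y[2] = 3×3 + 4×3 + 3×2 + 1×3 = 30; y[3] = 3×3 + 4×3 + 3×3 + 1×2 = 32. Result: [30, 29, 30, 32]

[30, 29, 30, 32]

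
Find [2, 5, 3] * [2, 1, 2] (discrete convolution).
y[0] = 2×2 = 4; y[1] = 2×1 + 5×2 = 12; y[2] = 2×2 + 5×1 + 3×2 = 15; y[3] = 5×2 + 3×1 = 13; y[4] = 3×2 = 6

[4, 12, 15, 13, 6]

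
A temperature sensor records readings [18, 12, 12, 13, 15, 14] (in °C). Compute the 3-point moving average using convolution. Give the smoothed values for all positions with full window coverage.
3-point moving average kernel = [1, 1, 1]. Apply in 'valid' mode (full window coverage): avg[0] = (18 + 12 + 12) / 3 = 14.0; avg[1] = (12 + 12 + 13) / 3 = 12.33; avg[2] = (12 + 13 + 15) / 3 = 13.33; avg[3] = (13 + 15 + 14) / 3 = 14.0. Smoothed values: [14.0, 12.33, 13.33, 14.0]

[14.0, 12.33, 13.33, 14.0]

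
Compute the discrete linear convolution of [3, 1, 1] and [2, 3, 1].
y[0] = 3×2 = 6; y[1] = 3×3 + 1×2 = 11; y[2] = 3×1 + 1×3 + 1×2 = 8; y[3] = 1×1 + 1×3 = 4; y[4] = 1×1 = 1

[6, 11, 8, 4, 1]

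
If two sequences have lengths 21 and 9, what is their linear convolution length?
Linear/full convolution length: m + n - 1 = 21 + 9 - 1 = 29

29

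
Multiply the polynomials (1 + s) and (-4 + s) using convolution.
Ascending coefficients: a = [1, 1], b = [-4, 1]. c[0] = 1×-4 = -4; c[1] = 1×1 + 1×-4 = -3; c[2] = 1×1 = 1. Result coefficients: [-4, -3, 1] → -4 - 3s + s^2

-4 - 3s + s^2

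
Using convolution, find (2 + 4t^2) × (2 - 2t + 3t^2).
Ascending coefficients: a = [2, 0, 4], b = [2, -2, 3]. c[0] = 2×2 = 4; c[1] = 2×-2 + 0×2 = -4; c[2] = 2×3 + 0×-2 + 4×2 = 14; c[3] = 0×3 + 4×-2 = -8; c[4] = 4×3 = 12. Result coefficients: [4, -4, 14, -8, 12] → 4 - 4t + 14t^2 - 8t^3 + 12t^4

4 - 4t + 14t^2 - 8t^3 + 12t^4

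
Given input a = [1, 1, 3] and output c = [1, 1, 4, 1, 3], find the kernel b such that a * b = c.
Output length 5 = len(a) + len(b) - 1 ⇒ len(b) = 3. Solve b forward using b[k] = (c[k] - Σ_{i≥1} a[i]·b[k-i]) / a[0]: b[0] = c[0] / a[0] = 1 / 1 = 1; b[1] = (c[1] - 1×1) / a[0] = (1 - 1×1) / 1 = 0; b[2] = (c[2] - 1×0 - 3×1) / a[0] = (4 - 1×0 - 3×1) / 1 = 1. So b = [1, 0, 1]. Forward-check [1, 1, 3] * [1, 0, 1]: c[0] = 1×1 = 1; c[1] = 1×0 + 1×1 = 1; c[2] = 1×1 + 1×0 + 3×1 = 4; c[3] = 1×1 + 3×0 = 1; c[4] = 3×1 = 3 → [1, 1, 4, 1, 3] ✓

[1, 0, 1]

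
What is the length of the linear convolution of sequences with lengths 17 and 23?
Linear/full convolution length: m + n - 1 = 17 + 23 - 1 = 39

39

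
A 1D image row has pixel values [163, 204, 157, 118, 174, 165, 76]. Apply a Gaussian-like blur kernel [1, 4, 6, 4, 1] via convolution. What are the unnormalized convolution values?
Convolve image row [163, 204, 157, 118, 174, 165, 76] with kernel [1, 4, 6, 4, 1]: y[0] = 163×1 = 163; y[1] = 163×4 + 204×1 = 856; y[2] = 163×6 + 204×4 + 157×1 = 1951; y[3] = 163×4 + 204×6 + 157×4 + 118×1 = 2622; y[4] = 163×1 + 204×4 + 157×6 + 118×4 + 174×1 = 2567; y[5] = 204×1 + 157×4 + 118×6 + 174×4 + 165×1 = 2401; y[6] = 157×1 + 118×4 + 174×6 + 165×4 + 76×1 = 2409; y[7] = 118×1 + 174×4 + 165×6 + 76×4 = 2108; y[8] = 174×1 + 165×4 + 76×6 = 1290; y[9] = 165×1 + 76×4 = 469; y[10] = 76×1 = 76 → [163, 856, 1951, 2622, 2567, 2401, 2409, 2108, 1290, 469, 76]. Normalization factor = sum(kernel) = 16.

[163, 856, 1951, 2622, 2567, 2401, 2409, 2108, 1290, 469, 76]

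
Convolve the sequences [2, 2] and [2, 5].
y[0] = 2×2 = 4; y[1] = 2×5 + 2×2 = 14; y[2] = 2×5 = 10

[4, 14, 10]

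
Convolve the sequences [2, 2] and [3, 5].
y[0] = 2×3 = 6; y[1] = 2×5 + 2×3 = 16; y[2] = 2×5 = 10

[6, 16, 10]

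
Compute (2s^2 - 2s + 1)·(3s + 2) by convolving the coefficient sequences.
Ascending coefficients: a = [1, -2, 2], b = [2, 3]. c[0] = 1×2 = 2; c[1] = 1×3 + -2×2 = -1; c[2] = -2×3 + 2×2 = -2; c[3] = 2×3 = 6. Result coefficients: [2, -1, -2, 6] → 6s^3 - 2s^2 - s + 2

6s^3 - 2s^2 - s + 2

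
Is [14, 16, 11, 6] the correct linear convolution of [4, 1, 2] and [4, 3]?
Recompute linear convolution of [4, 1, 2] and [4, 3]: y[0] = 4×4 = 16; y[1] = 4×3 + 1×4 = 16; y[2] = 1×3 + 2×4 = 11; y[3] = 2×3 = 6 → [16, 16, 11, 6]. Compare to given [14, 16, 11, 6]: they differ at index 0: given 14, correct 16, so answer: No

No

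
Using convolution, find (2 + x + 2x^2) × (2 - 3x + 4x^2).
Ascending coefficients: a = [2, 1, 2], b = [2, -3, 4]. c[0] = 2×2 = 4; c[1] = 2×-3 + 1×2 = -4; c[2] = 2×4 + 1×-3 + 2×2 = 9; c[3] = 1×4 + 2×-3 = -2; c[4] = 2×4 = 8. Result coefficients: [4, -4, 9, -2, 8] → 4 - 4x + 9x^2 - 2x^3 + 8x^4

4 - 4x + 9x^2 - 2x^3 + 8x^4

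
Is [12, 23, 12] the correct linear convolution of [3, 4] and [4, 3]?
Recompute linear convolution of [3, 4] and [4, 3]: y[0] = 3×4 = 12; y[1] = 3×3 + 4×4 = 25; y[2] = 4×3 = 12 → [12, 25, 12]. Compare to given [12, 23, 12]: they differ at index 1: given 23, correct 25, so answer: No

No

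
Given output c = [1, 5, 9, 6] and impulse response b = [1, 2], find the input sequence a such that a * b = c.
Deconvolve c=[1, 5, 9, 6] by b=[1, 2]. Since b[0]=1, solve forward: a[0] = c[0] / 1 = 1; a[1] = (c[1] - 1×2) / 1 = 3; a[2] = (c[2] - 3×2) / 1 = 3. So a = [1, 3, 3]. Check by forward convolution: c[0] = 1×1 = 1; c[1] = 1×2 + 3×1 = 5; c[2] = 3×2 + 3×1 = 9; c[3] = 3×2 = 6

[1, 3, 3]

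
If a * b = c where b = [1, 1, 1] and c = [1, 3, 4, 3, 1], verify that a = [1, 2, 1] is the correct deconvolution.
Forward-compute [1, 2, 1] * [1, 1, 1]: c[0] = 1×1 = 1; c[1] = 1×1 + 2×1 = 3; c[2] = 1×1 + 2×1 + 1×1 = 4; c[3] = 2×1 + 1×1 = 3; c[4] = 1×1 = 1 → [1, 3, 4, 3, 1]. Matches given c = [1, 3, 4, 3, 1], so verified.

Verified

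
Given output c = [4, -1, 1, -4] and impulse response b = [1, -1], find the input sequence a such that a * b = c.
Deconvolve c=[4, -1, 1, -4] by b=[1, -1]. Since b[0]=1, solve forward: a[0] = c[0] / 1 = 4; a[1] = (c[1] - 4×-1) / 1 = 3; a[2] = (c[2] - 3×-1) / 1 = 4. So a = [4, 3, 4]. Check by forward convolution: c[0] = 4×1 = 4; c[1] = 4×-1 + 3×1 = -1; c[2] = 3×-1 + 4×1 = 1; c[3] = 4×-1 = -4

[4, 3, 4]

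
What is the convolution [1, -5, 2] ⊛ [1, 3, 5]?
y[0] = 1×1 = 1; y[1] = 1×3 + -5×1 = -2; y[2] = 1×5 + -5×3 + 2×1 = -8; y[3] = -5×5 + 2×3 = -19; y[4] = 2×5 = 10

[1, -2, -8, -19, 10]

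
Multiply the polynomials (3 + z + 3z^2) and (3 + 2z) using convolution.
Ascending coefficients: a = [3, 1, 3], b = [3, 2]. c[0] = 3×3 = 9; c[1] = 3×2 + 1×3 = 9; c[2] = 1×2 + 3×3 = 11; c[3] = 3×2 = 6. Result coefficients: [9, 9, 11, 6] → 9 + 9z + 11z^2 + 6z^3

9 + 9z + 11z^2 + 6z^3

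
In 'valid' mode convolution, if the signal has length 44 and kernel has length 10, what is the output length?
'Valid' mode counts only positions where the kernel fully overlaps the signal: m - n + 1 = 44 - 10 + 1 = 35

35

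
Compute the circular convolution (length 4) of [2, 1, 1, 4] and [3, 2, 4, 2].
Use y[k] = Σ_j u[j]·v[(k-j) mod 4]. y[0] = 2×3 + 1×2 + 1×4 + 4×2 = 20; y[1] = 2×2 + 1×3 + 1×2 + 4×4 = 25; y[2] = 2×4 + 1×2 + 1×3 + 4×2 = 21; y[3] = 2×2 + 1×4 + 1×2 + 4×3 = 22. Result: [20, 25, 21, 22]

[20, 25, 21, 22]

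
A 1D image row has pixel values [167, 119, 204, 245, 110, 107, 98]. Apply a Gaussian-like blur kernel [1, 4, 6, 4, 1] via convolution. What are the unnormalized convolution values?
Convolve image row [167, 119, 204, 245, 110, 107, 98] with kernel [1, 4, 6, 4, 1]: y[0] = 167×1 = 167; y[1] = 167×4 + 119×1 = 787; y[2] = 167×6 + 119×4 + 204×1 = 1682; y[3] = 167×4 + 119×6 + 204×4 + 245×1 = 2443; y[4] = 167×1 + 119×4 + 204×6 + 245×4 + 110×1 = 2957; y[5] = 119×1 + 204×4 + 245×6 + 110×4 + 107×1 = 2952; y[6] = 204×1 + 245×4 + 110×6 + 107×4 + 98×1 = 2370; y[7] = 245×1 + 110×4 + 107×6 + 98×4 = 1719; y[8] = 110×1 + 107×4 + 98×6 = 1126; y[9] = 107×1 + 98×4 = 499; y[10] = 98×1 = 98 → [167, 787, 1682, 2443, 2957, 2952, 2370, 1719, 1126, 499, 98]. Normalization factor = sum(kernel) = 16.

[167, 787, 1682, 2443, 2957, 2952, 2370, 1719, 1126, 499, 98]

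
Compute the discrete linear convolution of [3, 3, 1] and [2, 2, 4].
y[0] = 3×2 = 6; y[1] = 3×2 + 3×2 = 12; y[2] = 3×4 + 3×2 + 1×2 = 20; y[3] = 3×4 + 1×2 = 14; y[4] = 1×4 = 4

[6, 12, 20, 14, 4]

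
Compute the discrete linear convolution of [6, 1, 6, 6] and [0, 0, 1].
y[0] = 6×0 = 0; y[1] = 6×0 + 1×0 = 0; y[2] = 6×1 + 1×0 + 6×0 = 6; y[3] = 1×1 + 6×0 + 6×0 = 1; y[4] = 6×1 + 6×0 = 6; y[5] = 6×1 = 6

[0, 0, 6, 1, 6, 6]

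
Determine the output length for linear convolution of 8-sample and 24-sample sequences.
Linear/full convolution length: m + n - 1 = 8 + 24 - 1 = 31

31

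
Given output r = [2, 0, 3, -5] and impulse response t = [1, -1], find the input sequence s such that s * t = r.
Deconvolve r=[2, 0, 3, -5] by t=[1, -1]. Since t[0]=1, solve forward: s[0] = r[0] / 1 = 2; s[1] = (r[1] - 2×-1) / 1 = 2; s[2] = (r[2] - 2×-1) / 1 = 5. So s = [2, 2, 5]. Check by forward convolution: r[0] = 2×1 = 2; r[1] = 2×-1 + 2×1 = 0; r[2] = 2×-1 + 5×1 = 3; r[3] = 5×-1 = -5

[2, 2, 5]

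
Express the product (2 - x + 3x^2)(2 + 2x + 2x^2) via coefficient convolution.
Ascending coefficients: a = [2, -1, 3], b = [2, 2, 2]. c[0] = 2×2 = 4; c[1] = 2×2 + -1×2 = 2; c[2] = 2×2 + -1×2 + 3×2 = 8; c[3] = -1×2 + 3×2 = 4; c[4] = 3×2 = 6. Result coefficients: [4, 2, 8, 4, 6] → 4 + 2x + 8x^2 + 4x^3 + 6x^4

4 + 2x + 8x^2 + 4x^3 + 6x^4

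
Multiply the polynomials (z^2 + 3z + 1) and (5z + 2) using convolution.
Ascending coefficients: a = [1, 3, 1], b = [2, 5]. c[0] = 1×2 = 2; c[1] = 1×5 + 3×2 = 11; c[2] = 3×5 + 1×2 = 17; c[3] = 1×5 = 5. Result coefficients: [2, 11, 17, 5] → 5z^3 + 17z^2 + 11z + 2

5z^3 + 17z^2 + 11z + 2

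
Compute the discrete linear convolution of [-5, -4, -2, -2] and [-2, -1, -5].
y[0] = -5×-2 = 10; y[1] = -5×-1 + -4×-2 = 13; y[2] = -5×-5 + -4×-1 + -2×-2 = 33; y[3] = -4×-5 + -2×-1 + -2×-2 = 26; y[4] = -2×-5 + -2×-1 = 12; y[5] = -2×-5 = 10

[10, 13, 33, 26, 12, 10]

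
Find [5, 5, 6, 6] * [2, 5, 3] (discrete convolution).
y[0] = 5×2 = 10; y[1] = 5×5 + 5×2 = 35; y[2] = 5×3 + 5×5 + 6×2 = 52; y[3] = 5×3 + 6×5 + 6×2 = 57; y[4] = 6×3 + 6×5 = 48; y[5] = 6×3 = 18

[10, 35, 52, 57, 48, 18]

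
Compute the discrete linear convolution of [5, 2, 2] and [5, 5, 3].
y[0] = 5×5 = 25; y[1] = 5×5 + 2×5 = 35; y[2] = 5×3 + 2×5 + 2×5 = 35; y[3] = 2×3 + 2×5 = 16; y[4] = 2×3 = 6

[25, 35, 35, 16, 6]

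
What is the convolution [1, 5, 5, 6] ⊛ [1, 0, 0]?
y[0] = 1×1 = 1; y[1] = 1×0 + 5×1 = 5; y[2] = 1×0 + 5×0 + 5×1 = 5; y[3] = 5×0 + 5×0 + 6×1 = 6; y[4] = 5×0 + 6×0 = 0; y[5] = 6×0 = 0

[1, 5, 5, 6, 0, 0]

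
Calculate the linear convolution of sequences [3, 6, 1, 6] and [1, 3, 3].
y[0] = 3×1 = 3; y[1] = 3×3 + 6×1 = 15; y[2] = 3×3 + 6×3 + 1×1 = 28; y[3] = 6×3 + 1×3 + 6×1 = 27; y[4] = 1×3 + 6×3 = 21; y[5] = 6×3 = 18

[3, 15, 28, 27, 21, 18]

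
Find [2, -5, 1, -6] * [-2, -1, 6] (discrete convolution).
y[0] = 2×-2 = -4; y[1] = 2×-1 + -5×-2 = 8; y[2] = 2×6 + -5×-1 + 1×-2 = 15; y[3] = -5×6 + 1×-1 + -6×-2 = -19; y[4] = 1×6 + -6×-1 = 12; y[5] = -6×6 = -36

[-4, 8, 15, -19, 12, -36]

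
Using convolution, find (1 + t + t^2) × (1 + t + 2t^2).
Ascending coefficients: a = [1, 1, 1], b = [1, 1, 2]. c[0] = 1×1 = 1; c[1] = 1×1 + 1×1 = 2; c[2] = 1×2 + 1×1 + 1×1 = 4; c[3] = 1×2 + 1×1 = 3; c[4] = 1×2 = 2. Result coefficients: [1, 2, 4, 3, 2] → 1 + 2t + 4t^2 + 3t^3 + 2t^4

1 + 2t + 4t^2 + 3t^3 + 2t^4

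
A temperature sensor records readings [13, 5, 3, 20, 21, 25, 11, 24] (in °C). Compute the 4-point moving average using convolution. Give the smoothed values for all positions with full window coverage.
4-point moving average kernel = [1, 1, 1, 1]. Apply in 'valid' mode (full window coverage): avg[0] = (13 + 5 + 3 + 20) / 4 = 10.25; avg[1] = (5 + 3 + 20 + 21) / 4 = 12.25; avg[2] = (3 + 20 + 21 + 25) / 4 = 17.25; avg[3] = (20 + 21 + 25 + 11) / 4 = 19.25; avg[4] = (21 + 25 + 11 + 24) / 4 = 20.25. Smoothed values: [10.25, 12.25, 17.25, 19.25, 20.25]

[10.25, 12.25, 17.25, 19.25, 20.25]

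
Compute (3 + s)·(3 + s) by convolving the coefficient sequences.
Ascending coefficients: a = [3, 1], b = [3, 1]. c[0] = 3×3 = 9; c[1] = 3×1 + 1×3 = 6; c[2] = 1×1 = 1. Result coefficients: [9, 6, 1] → 9 + 6s + s^2

9 + 6s + s^2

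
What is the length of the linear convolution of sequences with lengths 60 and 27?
Linear/full convolution length: m + n - 1 = 60 + 27 - 1 = 86

86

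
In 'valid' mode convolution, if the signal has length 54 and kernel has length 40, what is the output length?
'Valid' mode counts only positions where the kernel fully overlaps the signal: m - n + 1 = 54 - 40 + 1 = 15

15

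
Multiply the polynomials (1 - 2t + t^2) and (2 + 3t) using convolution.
Ascending coefficients: a = [1, -2, 1], b = [2, 3]. c[0] = 1×2 = 2; c[1] = 1×3 + -2×2 = -1; c[2] = -2×3 + 1×2 = -4; c[3] = 1×3 = 3. Result coefficients: [2, -1, -4, 3] → 2 - t - 4t^2 + 3t^3

2 - t - 4t^2 + 3t^3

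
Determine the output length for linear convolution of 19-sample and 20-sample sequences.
Linear/full convolution length: m + n - 1 = 19 + 20 - 1 = 38

38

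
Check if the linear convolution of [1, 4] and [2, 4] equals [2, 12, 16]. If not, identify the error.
Recompute linear convolution of [1, 4] and [2, 4]: y[0] = 1×2 = 2; y[1] = 1×4 + 4×2 = 12; y[2] = 4×4 = 16 → [2, 12, 16]. Given [2, 12, 16] matches, so answer: Yes

Yes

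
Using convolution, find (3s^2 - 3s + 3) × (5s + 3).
Ascending coefficients: a = [3, -3, 3], b = [3, 5]. c[0] = 3×3 = 9; c[1] = 3×5 + -3×3 = 6; c[2] = -3×5 + 3×3 = -6; c[3] = 3×5 = 15. Result coefficients: [9, 6, -6, 15] → 15s^3 - 6s^2 + 6s + 9

15s^3 - 6s^2 + 6s + 9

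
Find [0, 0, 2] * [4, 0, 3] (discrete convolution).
y[0] = 0×4 = 0; y[1] = 0×0 + 0×4 = 0; y[2] = 0×3 + 0×0 + 2×4 = 8; y[3] = 0×3 + 2×0 = 0; y[4] = 2×3 = 6

[0, 0, 8, 0, 6]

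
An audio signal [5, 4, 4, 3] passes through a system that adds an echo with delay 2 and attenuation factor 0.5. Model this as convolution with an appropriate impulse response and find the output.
Direct-path + delayed-attenuated-path model → impulse response h = [1, 0, 0.5] (1 at lag 0, 0.5 at lag 2). Output y[n] = x[n] + 0.5·x[n - 2] (with x[n] = 0 outside 0..3): y[0] = 5 + 0.5×0 = 5; y[1] = 4 + 0.5×0 = 4; y[2] = 4 + 0.5×5 = 6.5; y[3] = 3 + 0.5×4 = 5.0; y[4] = 0 + 0.5×4 = 2.0; y[5] = 0 + 0.5×3 = 1.5. So y = [5, 4, 6.5, 5.0, 2.0, 1.5]

[5, 4, 6.5, 5.0, 2.0, 1.5]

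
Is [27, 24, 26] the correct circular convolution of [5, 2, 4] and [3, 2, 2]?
Recompute circular convolution of [5, 2, 4] and [3, 2, 2]: y[0] = 5×3 + 2×2 + 4×2 = 27; y[1] = 5×2 + 2×3 + 4×2 = 24; y[2] = 5×2 + 2×2 + 4×3 = 26 → [27, 24, 26]. Given [27, 24, 26] matches, so answer: Yes

Yes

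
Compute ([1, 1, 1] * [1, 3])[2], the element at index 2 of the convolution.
Use y[k] = Σ_i a[i]·b[k-i] at k=2. y[2] = 1×3 + 1×1 = 4

4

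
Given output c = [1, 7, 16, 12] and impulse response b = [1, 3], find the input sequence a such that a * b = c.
Deconvolve c=[1, 7, 16, 12] by b=[1, 3]. Since b[0]=1, solve forward: a[0] = c[0] / 1 = 1; a[1] = (c[1] - 1×3) / 1 = 4; a[2] = (c[2] - 4×3) / 1 = 4. So a = [1, 4, 4]. Check by forward convolution: c[0] = 1×1 = 1; c[1] = 1×3 + 4×1 = 7; c[2] = 4×3 + 4×1 = 16; c[3] = 4×3 = 12

[1, 4, 4]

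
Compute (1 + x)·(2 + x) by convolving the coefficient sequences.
Ascending coefficients: a = [1, 1], b = [2, 1]. c[0] = 1×2 = 2; c[1] = 1×1 + 1×2 = 3; c[2] = 1×1 = 1. Result coefficients: [2, 3, 1] → 2 + 3x + x^2

2 + 3x + x^2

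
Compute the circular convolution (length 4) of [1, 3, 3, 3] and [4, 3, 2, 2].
Use y[k] = Σ_j f[j]·g[(k-j) mod 4]. y[0] = 1×4 + 3×2 + 3×2 + 3×3 = 25; y[1] = 1×3 + 3×4 + 3×2 + 3×2 = 27; y[2] = 1×2 + 3×3 + 3×4 + 3×2 = 29; y[3] = 1×2 + 3×2 + 3×3 + 3×4 = 29. Result: [25, 27, 29, 29]

[25, 27, 29, 29]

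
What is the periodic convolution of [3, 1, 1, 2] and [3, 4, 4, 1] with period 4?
Use y[k] = Σ_j a[j]·b[(k-j) mod 4]. y[0] = 3×3 + 1×1 + 1×4 + 2×4 = 22; y[1] = 3×4 + 1×3 + 1×1 + 2×4 = 24; y[2] = 3×4 + 1×4 + 1×3 + 2×1 = 21; y[3] = 3×1 + 1×4 + 1×4 + 2×3 = 17. Result: [22, 24, 21, 17]

[22, 24, 21, 17]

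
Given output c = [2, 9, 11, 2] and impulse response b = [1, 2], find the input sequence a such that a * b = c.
Deconvolve c=[2, 9, 11, 2] by b=[1, 2]. Since b[0]=1, solve forward: a[0] = c[0] / 1 = 2; a[1] = (c[1] - 2×2) / 1 = 5; a[2] = (c[2] - 5×2) / 1 = 1. So a = [2, 5, 1]. Check by forward convolution: c[0] = 2×1 = 2; c[1] = 2×2 + 5×1 = 9; c[2] = 5×2 + 1×1 = 11; c[3] = 1×2 = 2

[2, 5, 1]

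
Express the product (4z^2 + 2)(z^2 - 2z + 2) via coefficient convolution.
Ascending coefficients: a = [2, 0, 4], b = [2, -2, 1]. c[0] = 2×2 = 4; c[1] = 2×-2 + 0×2 = -4; c[2] = 2×1 + 0×-2 + 4×2 = 10; c[3] = 0×1 + 4×-2 = -8; c[4] = 4×1 = 4. Result coefficients: [4, -4, 10, -8, 4] → 4z^4 - 8z^3 + 10z^2 - 4z + 4

4z^4 - 8z^3 + 10z^2 - 4z + 4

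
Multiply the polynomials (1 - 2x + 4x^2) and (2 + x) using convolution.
Ascending coefficients: a = [1, -2, 4], b = [2, 1]. c[0] = 1×2 = 2; c[1] = 1×1 + -2×2 = -3; c[2] = -2×1 + 4×2 = 6; c[3] = 4×1 = 4. Result coefficients: [2, -3, 6, 4] → 2 - 3x + 6x^2 + 4x^3

2 - 3x + 6x^2 + 4x^3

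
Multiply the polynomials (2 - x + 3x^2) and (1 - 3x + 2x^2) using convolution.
Ascending coefficients: a = [2, -1, 3], b = [1, -3, 2]. c[0] = 2×1 = 2; c[1] = 2×-3 + -1×1 = -7; c[2] = 2×2 + -1×-3 + 3×1 = 10; c[3] = -1×2 + 3×-3 = -11; c[4] = 3×2 = 6. Result coefficients: [2, -7, 10, -11, 6] → 2 - 7x + 10x^2 - 11x^3 + 6x^4

2 - 7x + 10x^2 - 11x^3 + 6x^4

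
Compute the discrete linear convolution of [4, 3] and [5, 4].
y[0] = 4×5 = 20; y[1] = 4×4 + 3×5 = 31; y[2] = 3×4 = 12

[20, 31, 12]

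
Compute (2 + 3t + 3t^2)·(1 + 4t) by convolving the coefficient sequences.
Ascending coefficients: a = [2, 3, 3], b = [1, 4]. c[0] = 2×1 = 2; c[1] = 2×4 + 3×1 = 11; c[2] = 3×4 + 3×1 = 15; c[3] = 3×4 = 12. Result coefficients: [2, 11, 15, 12] → 2 + 11t + 15t^2 + 12t^3

2 + 11t + 15t^2 + 12t^3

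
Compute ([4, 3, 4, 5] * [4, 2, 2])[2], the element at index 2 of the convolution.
Use y[k] = Σ_i a[i]·b[k-i] at k=2. y[2] = 4×2 + 3×2 + 4×4 = 30

30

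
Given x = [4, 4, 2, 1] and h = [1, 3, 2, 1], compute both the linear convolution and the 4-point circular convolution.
Linear: y_lin[0] = 4×1 = 4; y_lin[1] = 4×3 + 4×1 = 16; y_lin[2] = 4×2 + 4×3 + 2×1 = 22; y_lin[3] = 4×1 + 4×2 + 2×3 + 1×1 = 19; y_lin[4] = 4×1 + 2×2 + 1×3 = 11; y_lin[5] = 2×1 + 1×2 = 4; y_lin[6] = 1×1 = 1 → [4, 16, 22, 19, 11, 4, 1]. Circular (length 4): y[0] = 4×1 + 4×1 + 2×2 + 1×3 = 15; y[1] = 4×3 + 4×1 + 2×1 + 1×2 = 20; y[2] = 4×2 + 4×3 + 2×1 + 1×1 = 23; y[3] = 4×1 + 4×2 + 2×3 + 1×1 = 19 → [15, 20, 23, 19]

Linear: [4, 16, 22, 19, 11, 4, 1], Circular: [15, 20, 23, 19]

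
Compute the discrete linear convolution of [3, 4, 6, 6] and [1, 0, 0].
y[0] = 3×1 = 3; y[1] = 3×0 + 4×1 = 4; y[2] = 3×0 + 4×0 + 6×1 = 6; y[3] = 4×0 + 6×0 + 6×1 = 6; y[4] = 6×0 + 6×0 = 0; y[5] = 6×0 = 0

[3, 4, 6, 6, 0, 0]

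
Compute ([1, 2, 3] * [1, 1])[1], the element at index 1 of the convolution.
Use y[k] = Σ_i a[i]·b[k-i] at k=1. y[1] = 1×1 + 2×1 = 3

3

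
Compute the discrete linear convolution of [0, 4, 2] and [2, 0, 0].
y[0] = 0×2 = 0; y[1] = 0×0 + 4×2 = 8; y[2] = 0×0 + 4×0 + 2×2 = 4; y[3] = 4×0 + 2×0 = 0; y[4] = 2×0 = 0

[0, 8, 4, 0, 0]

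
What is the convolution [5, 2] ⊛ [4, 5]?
y[0] = 5×4 = 20; y[1] = 5×5 + 2×4 = 33; y[2] = 2×5 = 10

[20, 33, 10]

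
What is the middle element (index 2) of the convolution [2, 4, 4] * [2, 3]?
Use y[k] = Σ_i a[i]·b[k-i] at k=2. y[2] = 4×3 + 4×2 = 20

20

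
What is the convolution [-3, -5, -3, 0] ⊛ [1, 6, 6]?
y[0] = -3×1 = -3; y[1] = -3×6 + -5×1 = -23; y[2] = -3×6 + -5×6 + -3×1 = -51; y[3] = -5×6 + -3×6 + 0×1 = -48; y[4] = -3×6 + 0×6 = -18; y[5] = 0×6 = 0

[-3, -23, -51, -48, -18, 0]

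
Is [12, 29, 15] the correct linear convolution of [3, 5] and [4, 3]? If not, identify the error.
Recompute linear convolution of [3, 5] and [4, 3]: y[0] = 3×4 = 12; y[1] = 3×3 + 5×4 = 29; y[2] = 5×3 = 15 → [12, 29, 15]. Given [12, 29, 15] matches, so answer: Yes

Yes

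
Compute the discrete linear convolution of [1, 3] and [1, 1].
y[0] = 1×1 = 1; y[1] = 1×1 + 3×1 = 4; y[2] = 3×1 = 3

[1, 4, 3]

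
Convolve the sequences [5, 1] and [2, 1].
y[0] = 5×2 = 10; y[1] = 5×1 + 1×2 = 7; y[2] = 1×1 = 1

[10, 7, 1]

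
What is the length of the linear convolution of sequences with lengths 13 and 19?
Linear/full convolution length: m + n - 1 = 13 + 19 - 1 = 31

31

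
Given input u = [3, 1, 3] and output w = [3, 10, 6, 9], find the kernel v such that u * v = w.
Output length 4 = len(u) + len(v) - 1 ⇒ len(v) = 2. Solve v forward using v[k] = (w[k] - Σ_{i≥1} u[i]·v[k-i]) / u[0]: v[0] = w[0] / u[0] = 3 / 3 = 1; v[1] = (w[1] - 1×1) / u[0] = (10 - 1×1) / 3 = 3. So v = [1, 3]. Forward-check [3, 1, 3] * [1, 3]: w[0] = 3×1 = 3; w[1] = 3×3 + 1×1 = 10; w[2] = 1×3 + 3×1 = 6; w[3] = 3×3 = 9 → [3, 10, 6, 9] ✓

[1, 3]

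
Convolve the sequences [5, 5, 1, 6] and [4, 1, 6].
y[0] = 5×4 = 20; y[1] = 5×1 + 5×4 = 25; y[2] = 5×6 + 5×1 + 1×4 = 39; y[3] = 5×6 + 1×1 + 6×4 = 55; y[4] = 1×6 + 6×1 = 12; y[5] = 6×6 = 36

[20, 25, 39, 55, 12, 36]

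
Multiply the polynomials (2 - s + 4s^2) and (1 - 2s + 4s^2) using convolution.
Ascending coefficients: a = [2, -1, 4], b = [1, -2, 4]. c[0] = 2×1 = 2; c[1] = 2×-2 + -1×1 = -5; c[2] = 2×4 + -1×-2 + 4×1 = 14; c[3] = -1×4 + 4×-2 = -12; c[4] = 4×4 = 16. Result coefficients: [2, -5, 14, -12, 16] → 2 - 5s + 14s^2 - 12s^3 + 16s^4

2 - 5s + 14s^2 - 12s^3 + 16s^4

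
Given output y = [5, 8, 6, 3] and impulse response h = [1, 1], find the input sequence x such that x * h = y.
Deconvolve y=[5, 8, 6, 3] by h=[1, 1]. Since h[0]=1, solve forward: x[0] = y[0] / 1 = 5; x[1] = (y[1] - 5×1) / 1 = 3; x[2] = (y[2] - 3×1) / 1 = 3. So x = [5, 3, 3]. Check by forward convolution: y[0] = 5×1 = 5; y[1] = 5×1 + 3×1 = 8; y[2] = 3×1 + 3×1 = 6; y[3] = 3×1 = 3

[5, 3, 3]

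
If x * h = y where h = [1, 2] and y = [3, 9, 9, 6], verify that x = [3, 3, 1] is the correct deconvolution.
Forward-compute [3, 3, 1] * [1, 2]: y[0] = 3×1 = 3; y[1] = 3×2 + 3×1 = 9; y[2] = 3×2 + 1×1 = 7; y[3] = 1×2 = 2 → [3, 9, 7, 2]. Does not match given y = [3, 9, 9, 6].

Not verified. [3, 3, 1] * [1, 2] = [3, 9, 7, 2], which differs from [3, 9, 9, 6] at index 2.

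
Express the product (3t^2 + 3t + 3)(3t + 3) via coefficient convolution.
Ascending coefficients: a = [3, 3, 3], b = [3, 3]. c[0] = 3×3 = 9; c[1] = 3×3 + 3×3 = 18; c[2] = 3×3 + 3×3 = 18; c[3] = 3×3 = 9. Result coefficients: [9, 18, 18, 9] → 9t^3 + 18t^2 + 18t + 9

9t^3 + 18t^2 + 18t + 9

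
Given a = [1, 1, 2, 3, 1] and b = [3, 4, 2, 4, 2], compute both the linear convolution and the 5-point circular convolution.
Linear: y_lin[0] = 1×3 = 3; y_lin[1] = 1×4 + 1×3 = 7; y_lin[2] = 1×2 + 1×4 + 2×3 = 12; y_lin[3] = 1×4 + 1×2 + 2×4 + 3×3 = 23; y_lin[4] = 1×2 + 1×4 + 2×2 + 3×4 + 1×3 = 25; y_lin[5] = 1×2 + 2×4 + 3×2 + 1×4 = 20; y_lin[6] = 2×2 + 3×4 + 1×2 = 18; y_lin[7] = 3×2 + 1×4 = 10; y_lin[8] = 1×2 = 2 → [3, 7, 12, 23, 25, 20, 18, 10, 2]. Circular (length 5): y[0] = 1×3 + 1×2 + 2×4 + 3×2 + 1×4 = 23; y[1] = 1×4 + 1×3 + 2×2 + 3×4 + 1×2 = 25; y[2] = 1×2 + 1×4 + 2×3 + 3×2 + 1×4 = 22; y[3] = 1×4 + 1×2 + 2×4 + 3×3 + 1×2 = 25; y[4] = 1×2 + 1×4 + 2×2 + 3×4 + 1×3 = 25 → [23, 25, 22, 25, 25]

Linear: [3, 7, 12, 23, 25, 20, 18, 10, 2], Circular: [23, 25, 22, 25, 25]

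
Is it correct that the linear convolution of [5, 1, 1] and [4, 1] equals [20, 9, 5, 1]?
Recompute linear convolution of [5, 1, 1] and [4, 1]: y[0] = 5×4 = 20; y[1] = 5×1 + 1×4 = 9; y[2] = 1×1 + 1×4 = 5; y[3] = 1×1 = 1 → [20, 9, 5, 1]. Given [20, 9, 5, 1] matches, so answer: Yes

Yes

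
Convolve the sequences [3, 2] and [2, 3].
y[0] = 3×2 = 6; y[1] = 3×3 + 2×2 = 13; y[2] = 2×3 = 6

[6, 13, 6]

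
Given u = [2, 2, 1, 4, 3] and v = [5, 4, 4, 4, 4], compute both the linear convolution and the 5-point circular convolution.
Linear: y_lin[0] = 2×5 = 10; y_lin[1] = 2×4 + 2×5 = 18; y_lin[2] = 2×4 + 2×4 + 1×5 = 21; y_lin[3] = 2×4 + 2×4 + 1×4 + 4×5 = 40; y_lin[4] = 2×4 + 2×4 + 1×4 + 4×4 + 3×5 = 51; y_lin[5] = 2×4 + 1×4 + 4×4 + 3×4 = 40; y_lin[6] = 1×4 + 4×4 + 3×4 = 32; y_lin[7] = 4×4 + 3×4 = 28; y_lin[8] = 3×4 = 12 → [10, 18, 21, 40, 51, 40, 32, 28, 12]. Circular (length 5): y[0] = 2×5 + 2×4 + 1×4 + 4×4 + 3×4 = 50; y[1] = 2×4 + 2×5 + 1×4 + 4×4 + 3×4 = 50; y[2] = 2×4 + 2×4 + 1×5 + 4×4 + 3×4 = 49; y[3] = 2×4 + 2×4 + 1×4 + 4×5 + 3×4 = 52; y[4] = 2×4 + 2×4 + 1×4 + 4×4 + 3×5 = 51 → [50, 50, 49, 52, 51]

Linear: [10, 18, 21, 40, 51, 40, 32, 28, 12], Circular: [50, 50, 49, 52, 51]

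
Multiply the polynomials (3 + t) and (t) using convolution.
Ascending coefficients: a = [3, 1], b = [0, 1]. c[0] = 3×0 = 0; c[1] = 3×1 + 1×0 = 3; c[2] = 1×1 = 1. Result coefficients: [0, 3, 1] → 3t + t^2

3t + t^2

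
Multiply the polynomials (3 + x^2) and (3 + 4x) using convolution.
Ascending coefficients: a = [3, 0, 1], b = [3, 4]. c[0] = 3×3 = 9; c[1] = 3×4 + 0×3 = 12; c[2] = 0×4 + 1×3 = 3; c[3] = 1×4 = 4. Result coefficients: [9, 12, 3, 4] → 9 + 12x + 3x^2 + 4x^3

9 + 12x + 3x^2 + 4x^3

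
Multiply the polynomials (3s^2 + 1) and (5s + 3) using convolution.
Ascending coefficients: a = [1, 0, 3], b = [3, 5]. c[0] = 1×3 = 3; c[1] = 1×5 + 0×3 = 5; c[2] = 0×5 + 3×3 = 9; c[3] = 3×5 = 15. Result coefficients: [3, 5, 9, 15] → 15s^3 + 9s^2 + 5s + 3

15s^3 + 9s^2 + 5s + 3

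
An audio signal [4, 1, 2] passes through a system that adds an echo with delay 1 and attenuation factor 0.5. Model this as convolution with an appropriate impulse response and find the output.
Direct-path + delayed-attenuated-path model → impulse response h = [1, 0.5] (1 at lag 0, 0.5 at lag 1). Output y[n] = x[n] + 0.5·x[n - 1] (with x[n] = 0 outside 0..2): y[0] = 4 + 0.5×0 = 4; y[1] = 1 + 0.5×4 = 3.0; y[2] = 2 + 0.5×1 = 2.5; y[3] = 0 + 0.5×2 = 1.0. So y = [4, 3.0, 2.5, 1.0]

[4, 3.0, 2.5, 1.0]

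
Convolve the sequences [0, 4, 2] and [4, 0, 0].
y[0] = 0×4 = 0; y[1] = 0×0 + 4×4 = 16; y[2] = 0×0 + 4×0 + 2×4 = 8; y[3] = 4×0 + 2×0 = 0; y[4] = 2×0 = 0

[0, 16, 8, 0, 0]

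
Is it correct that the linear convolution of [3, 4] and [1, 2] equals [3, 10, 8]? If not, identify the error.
Recompute linear convolution of [3, 4] and [1, 2]: y[0] = 3×1 = 3; y[1] = 3×2 + 4×1 = 10; y[2] = 4×2 = 8 → [3, 10, 8]. Given [3, 10, 8] matches, so answer: Yes

Yes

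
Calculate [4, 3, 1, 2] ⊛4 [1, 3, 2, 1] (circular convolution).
Use y[k] = Σ_j u[j]·v[(k-j) mod 4]. y[0] = 4×1 + 3×1 + 1×2 + 2×3 = 15; y[1] = 4×3 + 3×1 + 1×1 + 2×2 = 20; y[2] = 4×2 + 3×3 + 1×1 + 2×1 = 20; y[3] = 4×1 + 3×2 + 1×3 + 2×1 = 15. Result: [15, 20, 20, 15]

[15, 20, 20, 15]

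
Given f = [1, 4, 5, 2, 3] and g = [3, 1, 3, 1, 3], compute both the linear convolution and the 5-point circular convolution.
Linear: y_lin[0] = 1×3 = 3; y_lin[1] = 1×1 + 4×3 = 13; y_lin[2] = 1×3 + 4×1 + 5×3 = 22; y_lin[3] = 1×1 + 4×3 + 5×1 + 2×3 = 24; y_lin[4] = 1×3 + 4×1 + 5×3 + 2×1 + 3×3 = 33; y_lin[5] = 4×3 + 5×1 + 2×3 + 3×1 = 26; y_lin[6] = 5×3 + 2×1 + 3×3 = 26; y_lin[7] = 2×3 + 3×1 = 9; y_lin[8] = 3×3 = 9 → [3, 13, 22, 24, 33, 26, 26, 9, 9]. Circular (length 5): y[0] = 1×3 + 4×3 + 5×1 + 2×3 + 3×1 = 29; y[1] = 1×1 + 4×3 + 5×3 + 2×1 + 3×3 = 39; y[2] = 1×3 + 4×1 + 5×3 + 2×3 + 3×1 = 31; y[3] = 1×1 + 4×3 + 5×1 + 2×3 + 3×3 = 33; y[4] = 1×3 + 4×1 + 5×3 + 2×1 + 3×3 = 33 → [29, 39, 31, 33, 33]

Linear: [3, 13, 22, 24, 33, 26, 26, 9, 9], Circular: [29, 39, 31, 33, 33]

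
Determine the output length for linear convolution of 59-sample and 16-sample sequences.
Linear/full convolution length: m + n - 1 = 59 + 16 - 1 = 74

74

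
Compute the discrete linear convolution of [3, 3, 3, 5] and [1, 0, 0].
y[0] = 3×1 = 3; y[1] = 3×0 + 3×1 = 3; y[2] = 3×0 + 3×0 + 3×1 = 3; y[3] = 3×0 + 3×0 + 5×1 = 5; y[4] = 3×0 + 5×0 = 0; y[5] = 5×0 = 0

[3, 3, 3, 5, 0, 0]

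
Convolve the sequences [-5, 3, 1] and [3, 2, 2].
y[0] = -5×3 = -15; y[1] = -5×2 + 3×3 = -1; y[2] = -5×2 + 3×2 + 1×3 = -1; y[3] = 3×2 + 1×2 = 8; y[4] = 1×2 = 2

[-15, -1, -1, 8, 2]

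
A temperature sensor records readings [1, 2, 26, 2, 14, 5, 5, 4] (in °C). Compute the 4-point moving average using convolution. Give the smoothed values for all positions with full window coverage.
4-point moving average kernel = [1, 1, 1, 1]. Apply in 'valid' mode (full window coverage): avg[0] = (1 + 2 + 26 + 2) / 4 = 7.75; avg[1] = (2 + 26 + 2 + 14) / 4 = 11.0; avg[2] = (26 + 2 + 14 + 5) / 4 = 11.75; avg[3] = (2 + 14 + 5 + 5) / 4 = 6.5; avg[4] = (14 + 5 + 5 + 4) / 4 = 7.0. Smoothed values: [7.75, 11.0, 11.75, 6.5, 7.0]

[7.75, 11.0, 11.75, 6.5, 7.0]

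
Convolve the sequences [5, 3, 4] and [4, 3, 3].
y[0] = 5×4 = 20; y[1] = 5×3 + 3×4 = 27; y[2] = 5×3 + 3×3 + 4×4 = 40; y[3] = 3×3 + 4×3 = 21; y[4] = 4×3 = 12

[20, 27, 40, 21, 12]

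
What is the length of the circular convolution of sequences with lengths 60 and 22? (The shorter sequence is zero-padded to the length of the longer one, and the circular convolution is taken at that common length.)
Circular convolution (zero-padding the shorter input) has length max(m, n) = max(60, 22) = 60

60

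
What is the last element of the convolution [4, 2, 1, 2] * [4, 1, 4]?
Use y[k] = Σ_i a[i]·b[k-i] at k=5. y[5] = 2×4 = 8

8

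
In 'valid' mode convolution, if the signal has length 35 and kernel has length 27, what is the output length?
'Valid' mode counts only positions where the kernel fully overlaps the signal: m - n + 1 = 35 - 27 + 1 = 9

9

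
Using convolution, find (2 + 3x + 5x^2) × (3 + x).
Ascending coefficients: a = [2, 3, 5], b = [3, 1]. c[0] = 2×3 = 6; c[1] = 2×1 + 3×3 = 11; c[2] = 3×1 + 5×3 = 18; c[3] = 5×1 = 5. Result coefficients: [6, 11, 18, 5] → 6 + 11x + 18x^2 + 5x^3

6 + 11x + 18x^2 + 5x^3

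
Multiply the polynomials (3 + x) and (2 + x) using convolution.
Ascending coefficients: a = [3, 1], b = [2, 1]. c[0] = 3×2 = 6; c[1] = 3×1 + 1×2 = 5; c[2] = 1×1 = 1. Result coefficients: [6, 5, 1] → 6 + 5x + x^2

6 + 5x + x^2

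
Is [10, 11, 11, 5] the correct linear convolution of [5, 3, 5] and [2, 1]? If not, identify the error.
Recompute linear convolution of [5, 3, 5] and [2, 1]: y[0] = 5×2 = 10; y[1] = 5×1 + 3×2 = 11; y[2] = 3×1 + 5×2 = 13; y[3] = 5×1 = 5 → [10, 11, 13, 5]. Compare to given [10, 11, 11, 5]: they differ at index 2: given 11, correct 13, so answer: No

No. Error at index 2: given 11, correct 13.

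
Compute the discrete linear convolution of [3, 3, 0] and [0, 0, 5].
y[0] = 3×0 = 0; y[1] = 3×0 + 3×0 = 0; y[2] = 3×5 + 3×0 + 0×0 = 15; y[3] = 3×5 + 0×0 = 15; y[4] = 0×5 = 0

[0, 0, 15, 15, 0]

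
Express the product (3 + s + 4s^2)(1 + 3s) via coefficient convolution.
Ascending coefficients: a = [3, 1, 4], b = [1, 3]. c[0] = 3×1 = 3; c[1] = 3×3 + 1×1 = 10; c[2] = 1×3 + 4×1 = 7; c[3] = 4×3 = 12. Result coefficients: [3, 10, 7, 12] → 3 + 10s + 7s^2 + 12s^3

3 + 10s + 7s^2 + 12s^3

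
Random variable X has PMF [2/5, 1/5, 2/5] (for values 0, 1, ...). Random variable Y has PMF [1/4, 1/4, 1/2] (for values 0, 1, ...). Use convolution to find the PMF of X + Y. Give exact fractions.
P(X+Y=k) = Σ_i P(X=i)·P(Y=k-i) — a convolution of [2/5, 1/5, 2/5] and [1/4, 1/4, 1/2]. P(X+Y=0) = (2/5)×(1/4) = 1/10; P(X+Y=1) = (2/5)×(1/4) + (1/5)×(1/4) = 1/10 + 1/20 = 3/20; P(X+Y=2) = (2/5)×(1/2) + (1/5)×(1/4) + (2/5)×(1/4) = 1/5 + 1/20 + 1/10 = 7/20; P(X+Y=3) = (1/5)×(1/2) + (2/5)×(1/4) = 1/10 + 1/10 = 1/5; P(X+Y=4) = (2/5)×(1/2) = 1/5. PMF: [1/10, 3/20, 7/20, 1/5, 1/5] (sums to 1 ✓)

[1/10, 3/20, 7/20, 1/5, 1/5]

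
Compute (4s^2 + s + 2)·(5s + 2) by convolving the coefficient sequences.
Ascending coefficients: a = [2, 1, 4], b = [2, 5]. c[0] = 2×2 = 4; c[1] = 2×5 + 1×2 = 12; c[2] = 1×5 + 4×2 = 13; c[3] = 4×5 = 20. Result coefficients: [4, 12, 13, 20] → 20s^3 + 13s^2 + 12s + 4

20s^3 + 13s^2 + 12s + 4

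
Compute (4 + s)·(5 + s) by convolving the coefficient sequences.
Ascending coefficients: a = [4, 1], b = [5, 1]. c[0] = 4×5 = 20; c[1] = 4×1 + 1×5 = 9; c[2] = 1×1 = 1. Result coefficients: [20, 9, 1] → 20 + 9s + s^2

20 + 9s + s^2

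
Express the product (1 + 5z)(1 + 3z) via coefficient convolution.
Ascending coefficients: a = [1, 5], b = [1, 3]. c[0] = 1×1 = 1; c[1] = 1×3 + 5×1 = 8; c[2] = 5×3 = 15. Result coefficients: [1, 8, 15] → 1 + 8z + 15z^2

1 + 8z + 15z^2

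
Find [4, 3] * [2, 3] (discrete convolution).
y[0] = 4×2 = 8; y[1] = 4×3 + 3×2 = 18; y[2] = 3×3 = 9

[8, 18, 9]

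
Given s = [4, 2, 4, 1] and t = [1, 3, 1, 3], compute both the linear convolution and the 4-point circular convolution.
Linear: y_lin[0] = 4×1 = 4; y_lin[1] = 4×3 + 2×1 = 14; y_lin[2] = 4×1 + 2×3 + 4×1 = 14; y_lin[3] = 4×3 + 2×1 + 4×3 + 1×1 = 27; y_lin[4] = 2×3 + 4×1 + 1×3 = 13; y_lin[5] = 4×3 + 1×1 = 13; y_lin[6] = 1×3 = 3 → [4, 14, 14, 27, 13, 13, 3]. Circular (length 4): y[0] = 4×1 + 2×3 + 4×1 + 1×3 = 17; y[1] = 4×3 + 2×1 + 4×3 + 1×1 = 27; y[2] = 4×1 + 2×3 + 4×1 + 1×3 = 17; y[3] = 4×3 + 2×1 + 4×3 + 1×1 = 27 → [17, 27, 17, 27]

Linear: [4, 14, 14, 27, 13, 13, 3], Circular: [17, 27, 17, 27]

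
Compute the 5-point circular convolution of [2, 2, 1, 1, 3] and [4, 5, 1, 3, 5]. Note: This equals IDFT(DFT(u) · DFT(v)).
Either evaluate y[k] = Σ_j u[j]·v[(k-j) mod 5] directly, or use IDFT(DFT(u) · DFT(v)). y[0] = 2×4 + 2×5 + 1×3 + 1×1 + 3×5 = 37; y[1] = 2×5 + 2×4 + 1×5 + 1×3 + 3×1 = 29; y[2] = 2×1 + 2×5 + 1×4 + 1×5 + 3×3 = 30; y[3] = 2×3 + 2×1 + 1×5 + 1×4 + 3×5 = 32; y[4] = 2×5 + 2×3 + 1×1 + 1×5 + 3×4 = 34. Result: [37, 29, 30, 32, 34]

[37, 29, 30, 32, 34]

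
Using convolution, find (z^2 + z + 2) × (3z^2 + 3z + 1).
Ascending coefficients: a = [2, 1, 1], b = [1, 3, 3]. c[0] = 2×1 = 2; c[1] = 2×3 + 1×1 = 7; c[2] = 2×3 + 1×3 + 1×1 = 10; c[3] = 1×3 + 1×3 = 6; c[4] = 1×3 = 3. Result coefficients: [2, 7, 10, 6, 3] → 3z^4 + 6z^3 + 10z^2 + 7z + 2

3z^4 + 6z^3 + 10z^2 + 7z + 2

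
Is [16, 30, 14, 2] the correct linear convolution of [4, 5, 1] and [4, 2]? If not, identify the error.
Recompute linear convolution of [4, 5, 1] and [4, 2]: y[0] = 4×4 = 16; y[1] = 4×2 + 5×4 = 28; y[2] = 5×2 + 1×4 = 14; y[3] = 1×2 = 2 → [16, 28, 14, 2]. Compare to given [16, 30, 14, 2]: they differ at index 1: given 30, correct 28, so answer: No

No. Error at index 1: given 30, correct 28.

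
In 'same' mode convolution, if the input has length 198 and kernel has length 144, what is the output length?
'Same' mode returns an output with the same length as the input: 198

198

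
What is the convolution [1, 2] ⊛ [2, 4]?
y[0] = 1×2 = 2; y[1] = 1×4 + 2×2 = 8; y[2] = 2×4 = 8

[2, 8, 8]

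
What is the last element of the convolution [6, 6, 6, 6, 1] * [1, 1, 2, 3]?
Use y[k] = Σ_i a[i]·b[k-i] at k=7. y[7] = 1×3 = 3

3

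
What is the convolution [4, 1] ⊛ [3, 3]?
y[0] = 4×3 = 12; y[1] = 4×3 + 1×3 = 15; y[2] = 1×3 = 3

[12, 15, 3]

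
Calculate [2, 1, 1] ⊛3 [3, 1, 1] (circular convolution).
Use y[k] = Σ_j u[j]·v[(k-j) mod 3]. y[0] = 2×3 + 1×1 + 1×1 = 8; y[1] = 2×1 + 1×3 + 1×1 = 6; y[2] = 2×1 + 1×1 + 1×3 = 6. Result: [8, 6, 6]

[8, 6, 6]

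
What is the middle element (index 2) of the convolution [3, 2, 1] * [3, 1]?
Use y[k] = Σ_i a[i]·b[k-i] at k=2. y[2] = 2×1 + 1×3 = 5

5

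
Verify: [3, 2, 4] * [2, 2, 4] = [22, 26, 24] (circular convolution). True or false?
Recompute circular convolution of [3, 2, 4] and [2, 2, 4]: y[0] = 3×2 + 2×4 + 4×2 = 22; y[1] = 3×2 + 2×2 + 4×4 = 26; y[2] = 3×4 + 2×2 + 4×2 = 24 → [22, 26, 24]. Given [22, 26, 24] matches, so answer: Yes

Yes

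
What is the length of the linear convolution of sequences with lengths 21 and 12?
Linear/full convolution length: m + n - 1 = 21 + 12 - 1 = 32

32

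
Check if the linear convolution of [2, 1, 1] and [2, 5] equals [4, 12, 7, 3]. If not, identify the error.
Recompute linear convolution of [2, 1, 1] and [2, 5]: y[0] = 2×2 = 4; y[1] = 2×5 + 1×2 = 12; y[2] = 1×5 + 1×2 = 7; y[3] = 1×5 = 5 → [4, 12, 7, 5]. Compare to given [4, 12, 7, 3]: they differ at index 3: given 3, correct 5, so answer: No

No. Error at index 3: given 3, correct 5.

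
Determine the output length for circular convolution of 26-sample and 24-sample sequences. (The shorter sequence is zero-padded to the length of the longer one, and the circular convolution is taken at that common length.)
Circular convolution (zero-padding the shorter input) has length max(m, n) = max(26, 24) = 26

26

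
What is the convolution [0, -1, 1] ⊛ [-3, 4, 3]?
y[0] = 0×-3 = 0; y[1] = 0×4 + -1×-3 = 3; y[2] = 0×3 + -1×4 + 1×-3 = -7; y[3] = -1×3 + 1×4 = 1; y[4] = 1×3 = 3

[0, 3, -7, 1, 3]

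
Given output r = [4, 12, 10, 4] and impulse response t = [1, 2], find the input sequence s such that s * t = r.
Deconvolve r=[4, 12, 10, 4] by t=[1, 2]. Since t[0]=1, solve forward: s[0] = r[0] / 1 = 4; s[1] = (r[1] - 4×2) / 1 = 4; s[2] = (r[2] - 4×2) / 1 = 2. So s = [4, 4, 2]. Check by forward convolution: r[0] = 4×1 = 4; r[1] = 4×2 + 4×1 = 12; r[2] = 4×2 + 2×1 = 10; r[3] = 2×2 = 4

[4, 4, 2]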